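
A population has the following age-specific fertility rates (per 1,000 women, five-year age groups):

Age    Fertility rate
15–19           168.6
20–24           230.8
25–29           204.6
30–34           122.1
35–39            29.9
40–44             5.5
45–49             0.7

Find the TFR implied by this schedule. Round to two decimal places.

3.81

Sum of ASFRs = 168.6 + 230.8 + 204.6 + 122.1 + 29.9 + 5.5 + 0.7 = 762.2
TFR = 5 × 762.2 / 1000 = 3.811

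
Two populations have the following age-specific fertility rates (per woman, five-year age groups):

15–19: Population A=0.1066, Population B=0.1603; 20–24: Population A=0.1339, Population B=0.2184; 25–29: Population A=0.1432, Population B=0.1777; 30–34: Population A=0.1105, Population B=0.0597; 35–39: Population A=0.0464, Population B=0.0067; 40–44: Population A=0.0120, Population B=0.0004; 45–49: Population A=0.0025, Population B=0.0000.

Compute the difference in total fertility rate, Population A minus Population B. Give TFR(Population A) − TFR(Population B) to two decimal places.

-0.34

Population A:
  Sum of ASFRs = 0.1066 + 0.1339 + 0.1432 + 0.1105 + 0.0464 + 0.0120 + 0.0025 = 0.5551
  TFR = 5 × 0.5551 = 2.7755
Population B:
  Sum of ASFRs = 0.1603 + 0.2184 + 0.1777 + 0.0597 + 0.0067 + 0.0004 + 0.0000 = 0.6232
  TFR = 5 × 0.6232 = 3.116
Difference = 2.7755 − 3.116 = -0.3405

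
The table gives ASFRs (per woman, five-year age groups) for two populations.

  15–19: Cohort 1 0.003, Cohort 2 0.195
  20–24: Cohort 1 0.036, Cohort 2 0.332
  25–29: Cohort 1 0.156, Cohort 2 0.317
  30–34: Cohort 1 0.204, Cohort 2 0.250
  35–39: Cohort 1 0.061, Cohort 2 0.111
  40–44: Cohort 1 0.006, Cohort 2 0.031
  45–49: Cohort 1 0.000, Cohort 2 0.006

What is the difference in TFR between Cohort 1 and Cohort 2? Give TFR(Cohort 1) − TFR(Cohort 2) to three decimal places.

-3.880

Cohort 1:
  Sum of ASFRs = 0.003 + 0.036 + 0.156 + 0.204 + 0.061 + 0.006 + 0.000 = 0.466
  TFR = 5 × 0.466 = 2.33
Cohort 2:
  Sum of ASFRs = 0.195 + 0.332 + 0.317 + 0.250 + 0.111 + 0.031 + 0.006 = 1.242
  TFR = 5 × 1.242 = 6.21
Difference = 2.33 − 6.21 = -3.88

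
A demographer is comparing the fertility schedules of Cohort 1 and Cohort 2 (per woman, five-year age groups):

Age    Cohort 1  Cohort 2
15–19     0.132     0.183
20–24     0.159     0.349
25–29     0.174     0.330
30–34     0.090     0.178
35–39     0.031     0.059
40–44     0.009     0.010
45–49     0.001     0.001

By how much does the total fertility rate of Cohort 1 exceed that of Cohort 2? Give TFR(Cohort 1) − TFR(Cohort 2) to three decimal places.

Cohort 1:
  Sum of ASFRs = 0.132 + 0.159 + 0.174 + 0.090 + 0.031 + 0.009 + 0.001 = 0.596
  TFR = 5 × 0.596 = 2.98
Cohort 2:
  Sum of ASFRs = 0.183 + 0.349 + 0.330 + 0.178 + 0.059 + 0.010 + 0.001 = 1.110
  TFR = 5 × 1.110 = 5.55
Difference = 2.98 − 5.55 = -2.57

-2.570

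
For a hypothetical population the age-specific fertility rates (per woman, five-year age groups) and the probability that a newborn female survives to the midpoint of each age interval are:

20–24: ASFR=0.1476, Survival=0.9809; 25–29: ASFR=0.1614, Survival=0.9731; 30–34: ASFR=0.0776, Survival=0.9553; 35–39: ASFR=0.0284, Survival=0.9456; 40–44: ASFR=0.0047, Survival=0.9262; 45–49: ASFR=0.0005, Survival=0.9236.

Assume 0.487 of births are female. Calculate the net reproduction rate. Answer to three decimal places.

Proportion female at birth = 0.487.
Each age group contributes 5 × ASFR × survival:
  20–24: 5 × 0.1476 × 0.9809 = 0.72390
  25–29: 5 × 0.1614 × 0.9731 = 0.78529
  30–34: 5 × 0.0776 × 0.9553 = 0.37066
  35–39: 5 × 0.0284 × 0.9456 = 0.13428
  40–44: 5 × 0.0047 × 0.9262 = 0.02177
  45–49: 5 × 0.0005 × 0.9236 = 0.00231
Sum = 2.03821
NRR = 0.487 × 2.03821 = 0.99261

0.993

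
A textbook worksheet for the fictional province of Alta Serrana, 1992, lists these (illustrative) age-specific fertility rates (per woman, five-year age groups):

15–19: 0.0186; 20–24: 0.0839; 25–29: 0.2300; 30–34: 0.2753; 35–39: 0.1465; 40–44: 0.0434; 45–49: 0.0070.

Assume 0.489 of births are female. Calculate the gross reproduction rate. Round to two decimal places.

1.97

Proportion female at birth = 0.489.
Sum of ASFRs = 0.0186 + 0.0839 + 0.2300 + 0.2753 + 0.1465 + 0.0434 + 0.0070 = 0.8047
TFR = 5 × 0.8047 = 4.0235
GRR = 0.489 × 4.0235 = 1.96749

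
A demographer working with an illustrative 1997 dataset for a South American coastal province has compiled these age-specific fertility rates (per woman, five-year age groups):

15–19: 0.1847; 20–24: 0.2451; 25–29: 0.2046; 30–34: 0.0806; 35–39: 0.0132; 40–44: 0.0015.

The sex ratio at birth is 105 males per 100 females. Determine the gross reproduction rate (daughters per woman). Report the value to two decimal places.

1.78

Proportion female at birth = 100 / (100 + 105) = 0.48780.
Sum of ASFRs = 0.1847 + 0.2451 + 0.2046 + 0.0806 + 0.0132 + 0.0015 = 0.7297
TFR = 5 × 0.7297 = 3.6485
GRR = 0.48780 × 3.6485 = 1.77974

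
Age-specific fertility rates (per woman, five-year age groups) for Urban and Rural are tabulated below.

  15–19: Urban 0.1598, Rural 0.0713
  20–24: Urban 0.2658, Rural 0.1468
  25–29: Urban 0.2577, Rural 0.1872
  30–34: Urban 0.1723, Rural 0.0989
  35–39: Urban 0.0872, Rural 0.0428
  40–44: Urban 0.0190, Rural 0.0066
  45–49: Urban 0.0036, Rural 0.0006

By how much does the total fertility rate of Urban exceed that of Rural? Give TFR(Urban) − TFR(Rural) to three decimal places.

2.056

Urban:
  Sum of ASFRs = 0.1598 + 0.2658 + 0.2577 + 0.1723 + 0.0872 + 0.0190 + 0.0036 = 0.9654
  TFR = 5 × 0.9654 = 4.827
Rural:
  Sum of ASFRs = 0.0713 + 0.1468 + 0.1872 + 0.0989 + 0.0428 + 0.0066 + 0.0006 = 0.5542
  TFR = 5 × 0.5542 = 2.771
Difference = 4.827 − 2.771 = 2.056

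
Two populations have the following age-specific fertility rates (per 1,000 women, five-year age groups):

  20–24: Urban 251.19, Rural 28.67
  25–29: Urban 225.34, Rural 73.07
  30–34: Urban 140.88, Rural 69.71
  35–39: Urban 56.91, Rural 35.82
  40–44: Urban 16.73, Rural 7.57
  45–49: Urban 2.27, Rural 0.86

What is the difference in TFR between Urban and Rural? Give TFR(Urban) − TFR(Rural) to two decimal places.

Urban:
  Sum of ASFRs = 251.19 + 225.34 + 140.88 + 56.91 + 16.73 + 2.27 = 693.32
  TFR = 5 × 693.32 / 1000 = 3.4666
Rural:
  Sum of ASFRs = 28.67 + 73.07 + 69.71 + 35.82 + 7.57 + 0.86 = 215.70
  TFR = 5 × 215.70 / 1000 = 1.0785
Difference = 3.4666 − 1.0785 = 2.3881

2.39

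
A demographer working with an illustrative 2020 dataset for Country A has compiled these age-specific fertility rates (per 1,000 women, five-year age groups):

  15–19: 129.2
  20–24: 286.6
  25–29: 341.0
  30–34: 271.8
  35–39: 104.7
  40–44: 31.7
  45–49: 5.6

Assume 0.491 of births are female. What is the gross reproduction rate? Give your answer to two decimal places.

2.87

Proportion female at birth = 0.491.
Sum of ASFRs = 129.2 + 286.6 + 341.0 + 271.8 + 104.7 + 31.7 + 5.6 = 1170.6
TFR = 5 × 1170.6 / 1000 = 5.853
GRR = 0.491 × 5.853 = 2.87382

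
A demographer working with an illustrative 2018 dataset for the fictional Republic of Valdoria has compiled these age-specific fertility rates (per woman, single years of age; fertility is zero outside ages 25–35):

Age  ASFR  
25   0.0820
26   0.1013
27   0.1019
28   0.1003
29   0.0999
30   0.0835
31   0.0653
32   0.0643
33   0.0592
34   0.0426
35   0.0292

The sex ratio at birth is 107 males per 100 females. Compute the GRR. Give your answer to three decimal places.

0.401

Proportion female at birth = 100 / (100 + 107) = 0.48309.
Sum of ASFRs = 0.0820 + 0.1013 + 0.1019 + 0.1003 + 0.0999 + 0.0835 + 0.0653 + 0.0643 + 0.0592 + 0.0426 + 0.0292 = 0.8295
TFR = 0.8295
GRR = 0.48309 × 0.8295 = 0.40072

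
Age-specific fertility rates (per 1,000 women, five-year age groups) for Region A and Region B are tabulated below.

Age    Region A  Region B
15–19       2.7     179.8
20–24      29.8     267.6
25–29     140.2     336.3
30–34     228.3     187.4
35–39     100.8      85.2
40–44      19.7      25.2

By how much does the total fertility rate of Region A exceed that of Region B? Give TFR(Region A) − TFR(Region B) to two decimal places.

Region A:
  Sum of ASFRs = 2.7 + 29.8 + 140.2 + 228.3 + 100.8 + 19.7 = 521.5
  TFR = 5 × 521.5 / 1000 = 2.6075
Region B:
  Sum of ASFRs = 179.8 + 267.6 + 336.3 + 187.4 + 85.2 + 25.2 = 1081.5
  TFR = 5 × 1081.5 / 1000 = 5.4075
Difference = 2.6075 − 5.4075 = -2.8

-2.80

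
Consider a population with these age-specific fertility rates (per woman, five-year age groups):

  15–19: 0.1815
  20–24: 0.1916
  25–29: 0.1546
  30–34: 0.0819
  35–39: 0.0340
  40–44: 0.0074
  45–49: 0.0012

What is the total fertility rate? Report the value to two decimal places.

3.26

Sum of ASFRs = 0.1815 + 0.1916 + 0.1546 + 0.0819 + 0.0340 + 0.0074 + 0.0012 = 0.6522
TFR = 5 × 0.6522 = 3.261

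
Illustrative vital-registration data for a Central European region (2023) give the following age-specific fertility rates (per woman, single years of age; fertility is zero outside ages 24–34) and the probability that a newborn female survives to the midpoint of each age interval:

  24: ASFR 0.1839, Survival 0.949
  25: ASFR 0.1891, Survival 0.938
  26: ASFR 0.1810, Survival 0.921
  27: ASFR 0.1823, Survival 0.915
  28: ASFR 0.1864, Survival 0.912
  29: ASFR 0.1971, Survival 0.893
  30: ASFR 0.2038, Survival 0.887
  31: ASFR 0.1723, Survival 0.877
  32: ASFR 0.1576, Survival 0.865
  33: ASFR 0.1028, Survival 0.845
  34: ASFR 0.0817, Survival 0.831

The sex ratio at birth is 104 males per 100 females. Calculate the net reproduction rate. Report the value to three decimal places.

Proportion female at birth = 100 / (100 + 104) = 0.49020.
Per-age-group product (1 × ASFR × survival probability):
  24: 1 × 0.1839 × 0.949 = 0.17452
  25: 1 × 0.1891 × 0.938 = 0.17738
  26: 1 × 0.1810 × 0.921 = 0.16670
  27: 1 × 0.1823 × 0.915 = 0.16680
  28: 1 × 0.1864 × 0.912 = 0.17000
  29: 1 × 0.1971 × 0.893 = 0.17601
  30: 1 × 0.2038 × 0.887 = 0.18077
  31: 1 × 0.1723 × 0.877 = 0.15111
  32: 1 × 0.1576 × 0.865 = 0.13632
  33: 1 × 0.1028 × 0.845 = 0.08687
  34: 1 × 0.0817 × 0.831 = 0.06789
Sum = 1.65437
NRR = 0.49020 × 1.65437 = 0.81097
With NRR below 1 the population is below replacement fertility.

0.811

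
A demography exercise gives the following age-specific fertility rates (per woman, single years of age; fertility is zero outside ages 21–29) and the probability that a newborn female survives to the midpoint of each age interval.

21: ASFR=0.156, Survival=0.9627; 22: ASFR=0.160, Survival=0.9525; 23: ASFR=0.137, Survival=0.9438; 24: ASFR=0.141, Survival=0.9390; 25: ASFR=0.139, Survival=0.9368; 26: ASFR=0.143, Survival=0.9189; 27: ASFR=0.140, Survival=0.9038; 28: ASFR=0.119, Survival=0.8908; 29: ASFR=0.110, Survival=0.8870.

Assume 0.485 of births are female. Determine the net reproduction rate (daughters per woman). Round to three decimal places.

Proportion female at birth = 0.485.
Each age group contributes 1 × ASFR × survival:
  21: 1 × 0.156 × 0.9627 = 0.15018
  22: 1 × 0.160 × 0.9525 = 0.15240
  23: 1 × 0.137 × 0.9438 = 0.12930
  24: 1 × 0.141 × 0.9390 = 0.13240
  25: 1 × 0.139 × 0.9368 = 0.13022
  26: 1 × 0.143 × 0.9189 = 0.13140
  27: 1 × 0.140 × 0.9038 = 0.12653
  28: 1 × 0.119 × 0.8908 = 0.10601
  29: 1 × 0.110 × 0.8870 = 0.09757
Sum = 1.15601
NRR = 0.485 × 1.15601 = 0.56066

0.561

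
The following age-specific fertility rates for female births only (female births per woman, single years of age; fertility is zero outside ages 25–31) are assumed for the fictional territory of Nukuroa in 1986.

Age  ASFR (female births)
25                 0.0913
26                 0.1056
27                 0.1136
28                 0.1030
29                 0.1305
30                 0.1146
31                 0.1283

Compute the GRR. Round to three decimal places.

0.787

Sum of female ASFRs = 0.0913 + 0.1056 + 0.1136 + 0.1030 + 0.1305 + 0.1146 + 0.1283 = 0.7869
GRR = 0.7869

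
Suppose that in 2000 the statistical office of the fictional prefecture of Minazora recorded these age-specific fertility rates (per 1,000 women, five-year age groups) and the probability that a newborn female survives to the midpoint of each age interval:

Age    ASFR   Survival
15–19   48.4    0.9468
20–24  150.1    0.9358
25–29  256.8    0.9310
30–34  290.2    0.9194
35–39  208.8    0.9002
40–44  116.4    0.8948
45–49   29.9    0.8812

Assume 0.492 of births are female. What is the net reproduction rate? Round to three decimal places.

Proportion female at birth = 0.492.
Each age group contributes 5 × ASFR × survival:
  15–19: 5 × 48.4/1000 × 0.9468 = 0.22913
  20–24: 5 × 150.1/1000 × 0.9358 = 0.70232
  25–29: 5 × 256.8/1000 × 0.9310 = 1.19540
  30–34: 5 × 290.2/1000 × 0.9194 = 1.33405
  35–39: 5 × 208.8/1000 × 0.9002 = 0.93981
  40–44: 5 × 116.4/1000 × 0.8948 = 0.52077
  45–49: 5 × 29.9/1000 × 0.8812 = 0.13174
Sum = 5.05322
NRR = 0.492 × 5.05322 = 2.48618

2.486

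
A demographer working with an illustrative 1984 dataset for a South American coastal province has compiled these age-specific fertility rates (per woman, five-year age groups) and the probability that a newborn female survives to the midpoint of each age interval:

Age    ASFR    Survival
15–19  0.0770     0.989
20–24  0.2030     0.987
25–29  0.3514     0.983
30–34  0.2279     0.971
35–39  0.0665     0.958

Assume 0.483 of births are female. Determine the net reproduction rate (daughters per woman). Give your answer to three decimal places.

Proportion female at birth = 0.483.
Each age group contributes 5 × ASFR × survival:
  15–19: 5 × 0.0770 × 0.989 = 0.38077
  20–24: 5 × 0.2030 × 0.987 = 1.00181
  25–29: 5 × 0.3514 × 0.983 = 1.72713
  30–34: 5 × 0.2279 × 0.971 = 1.10645
  35–39: 5 × 0.0665 × 0.958 = 0.31854
Sum = 4.53470
NRR = 0.483 × 4.53470 = 2.19026

2.190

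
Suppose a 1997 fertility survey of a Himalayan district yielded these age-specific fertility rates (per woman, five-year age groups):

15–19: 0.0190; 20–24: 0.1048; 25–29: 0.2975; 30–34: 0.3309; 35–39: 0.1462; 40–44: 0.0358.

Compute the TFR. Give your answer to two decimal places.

Sum of ASFRs = 0.0190 + 0.1048 + 0.2975 + 0.3309 + 0.1462 + 0.0358 = 0.9342
TFR = 5 × 0.9342 = 4.671

4.67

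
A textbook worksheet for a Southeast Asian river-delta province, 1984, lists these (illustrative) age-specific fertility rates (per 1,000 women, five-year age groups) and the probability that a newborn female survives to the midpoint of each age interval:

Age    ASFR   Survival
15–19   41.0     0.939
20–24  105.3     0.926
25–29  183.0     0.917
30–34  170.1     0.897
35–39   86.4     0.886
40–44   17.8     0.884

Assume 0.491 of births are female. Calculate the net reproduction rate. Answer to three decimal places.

1.347

Proportion female at birth = 0.491.
Per-age-group product (5 × ASFR × survival probability):
  15–19: 5 × 41.0/1000 × 0.939 = 0.19250
  20–24: 5 × 105.3/1000 × 0.926 = 0.48754
  25–29: 5 × 183.0/1000 × 0.917 = 0.83906
  30–34: 5 × 170.1/1000 × 0.897 = 0.76290
  35–39: 5 × 86.4/1000 × 0.886 = 0.38275
  40–44: 5 × 17.8/1000 × 0.884 = 0.07868
Sum = 2.74343
NRR = 0.491 × 2.74343 = 1.34702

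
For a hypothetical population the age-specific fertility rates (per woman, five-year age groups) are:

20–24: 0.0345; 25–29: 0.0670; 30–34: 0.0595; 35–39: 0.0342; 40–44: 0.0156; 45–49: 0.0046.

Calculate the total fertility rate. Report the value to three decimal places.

Sum of ASFRs = 0.0345 + 0.0670 + 0.0595 + 0.0342 + 0.0156 + 0.0046 = 0.2154
TFR = 5 × 0.2154 = 1.077

1.077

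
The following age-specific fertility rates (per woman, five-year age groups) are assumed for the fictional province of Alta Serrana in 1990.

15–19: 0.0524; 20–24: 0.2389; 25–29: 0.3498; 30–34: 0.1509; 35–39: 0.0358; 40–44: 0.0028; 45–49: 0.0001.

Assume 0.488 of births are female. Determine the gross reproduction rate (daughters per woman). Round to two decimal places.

Proportion female at birth = 0.488.
Sum of ASFRs = 0.0524 + 0.2389 + 0.3498 + 0.1509 + 0.0358 + 0.0028 + 0.0001 = 0.8307
TFR = 5 × 0.8307 = 4.1535
GRR = 0.488 × 4.1535 = 2.02691

2.03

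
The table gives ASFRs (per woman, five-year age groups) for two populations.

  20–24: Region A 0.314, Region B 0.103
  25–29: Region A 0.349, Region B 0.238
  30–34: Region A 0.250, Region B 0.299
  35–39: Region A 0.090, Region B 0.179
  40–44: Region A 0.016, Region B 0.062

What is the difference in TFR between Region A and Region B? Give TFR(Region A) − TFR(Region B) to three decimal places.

Region A:
  Sum of ASFRs = 0.314 + 0.349 + 0.250 + 0.090 + 0.016 = 1.019
  TFR = 5 × 1.019 = 5.095
Region B:
  Sum of ASFRs = 0.103 + 0.238 + 0.299 + 0.179 + 0.062 = 0.881
  TFR = 5 × 0.881 = 4.405
Difference = 5.095 − 4.405 = 0.69

0.690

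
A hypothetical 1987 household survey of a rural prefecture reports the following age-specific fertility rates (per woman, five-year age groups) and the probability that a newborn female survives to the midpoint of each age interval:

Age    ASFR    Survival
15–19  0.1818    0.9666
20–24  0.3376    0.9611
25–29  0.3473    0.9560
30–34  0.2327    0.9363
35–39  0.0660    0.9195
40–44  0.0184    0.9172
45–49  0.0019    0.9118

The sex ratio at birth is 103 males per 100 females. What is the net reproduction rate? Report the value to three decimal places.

2.782

Proportion female at birth = 100 / (100 + 103) = 0.49261.
Each age group contributes 5 × ASFR × survival:
  15–19: 5 × 0.1818 × 0.9666 = 0.87864
  20–24: 5 × 0.3376 × 0.9611 = 1.62234
  25–29: 5 × 0.3473 × 0.9560 = 1.66009
  30–34: 5 × 0.2327 × 0.9363 = 1.08939
  35–39: 5 × 0.0660 × 0.9195 = 0.30344
  40–44: 5 × 0.0184 × 0.9172 = 0.08438
  45–49: 5 × 0.0019 × 0.9118 = 0.00866
Sum = 5.64694
NRR = 0.49261 × 5.64694 = 2.78174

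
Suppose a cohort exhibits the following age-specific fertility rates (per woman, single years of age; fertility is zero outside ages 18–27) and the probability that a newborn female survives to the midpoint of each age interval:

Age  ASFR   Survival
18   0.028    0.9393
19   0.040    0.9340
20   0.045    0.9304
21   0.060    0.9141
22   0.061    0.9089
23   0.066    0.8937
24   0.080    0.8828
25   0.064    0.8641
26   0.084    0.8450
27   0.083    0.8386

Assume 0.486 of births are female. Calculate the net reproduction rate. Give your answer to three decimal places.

Proportion female at birth = 0.486.
Per-age-group product (1 × ASFR × survival probability):
  18: 1 × 0.028 × 0.9393 = 0.02630
  19: 1 × 0.040 × 0.9340 = 0.03736
  20: 1 × 0.045 × 0.9304 = 0.04187
  21: 1 × 0.060 × 0.9141 = 0.05485
  22: 1 × 0.061 × 0.9089 = 0.05544
  23: 1 × 0.066 × 0.8937 = 0.05898
  24: 1 × 0.080 × 0.8828 = 0.07062
  25: 1 × 0.064 × 0.8641 = 0.05530
  26: 1 × 0.084 × 0.8450 = 0.07098
  27: 1 × 0.083 × 0.8386 = 0.06960
Sum = 0.54130
NRR = 0.486 × 0.54130 = 0.26307
With NRR below 1 the population is below replacement fertility.

0.263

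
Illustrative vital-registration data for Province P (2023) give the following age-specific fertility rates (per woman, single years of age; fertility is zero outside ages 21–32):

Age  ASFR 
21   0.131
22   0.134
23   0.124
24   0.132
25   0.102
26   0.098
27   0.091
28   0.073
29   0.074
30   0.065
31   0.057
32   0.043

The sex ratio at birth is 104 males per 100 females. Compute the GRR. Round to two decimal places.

Proportion female at birth = 100 / (100 + 104) = 0.49020.
Sum of ASFRs = 0.131 + 0.134 + 0.124 + 0.132 + 0.102 + 0.098 + 0.091 + 0.073 + 0.074 + 0.065 + 0.057 + 0.043 = 1.124
TFR = 1.124
GRR = 0.49020 × 1.124 = 0.55098

0.55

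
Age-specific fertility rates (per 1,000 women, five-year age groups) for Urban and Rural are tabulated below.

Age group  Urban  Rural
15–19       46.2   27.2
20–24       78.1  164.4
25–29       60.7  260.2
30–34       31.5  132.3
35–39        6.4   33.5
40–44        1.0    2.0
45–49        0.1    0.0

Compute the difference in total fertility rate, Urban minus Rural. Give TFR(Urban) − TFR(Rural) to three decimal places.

Urban:
  Sum of ASFRs = 46.2 + 78.1 + 60.7 + 31.5 + 6.4 + 1.0 + 0.1 = 224.0
  TFR = 5 × 224.0 / 1000 = 1.12
Rural:
  Sum of ASFRs = 27.2 + 164.4 + 260.2 + 132.3 + 33.5 + 2.0 + 0.0 = 619.6
  TFR = 5 × 619.6 / 1000 = 3.098
Difference = 1.12 − 3.098 = -1.978

-1.978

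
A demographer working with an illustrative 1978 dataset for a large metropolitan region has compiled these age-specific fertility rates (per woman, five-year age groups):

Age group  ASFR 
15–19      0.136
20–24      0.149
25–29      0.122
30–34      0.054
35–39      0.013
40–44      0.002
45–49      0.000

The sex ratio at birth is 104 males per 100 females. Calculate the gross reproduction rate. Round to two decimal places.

Proportion female at birth = 100 / (100 + 104) = 0.49020.
Sum of ASFRs = 0.136 + 0.149 + 0.122 + 0.054 + 0.013 + 0.002 + 0.000 = 0.476
TFR = 5 × 0.476 = 2.38
GRR = 0.49020 × 2.38 = 1.16668

1.17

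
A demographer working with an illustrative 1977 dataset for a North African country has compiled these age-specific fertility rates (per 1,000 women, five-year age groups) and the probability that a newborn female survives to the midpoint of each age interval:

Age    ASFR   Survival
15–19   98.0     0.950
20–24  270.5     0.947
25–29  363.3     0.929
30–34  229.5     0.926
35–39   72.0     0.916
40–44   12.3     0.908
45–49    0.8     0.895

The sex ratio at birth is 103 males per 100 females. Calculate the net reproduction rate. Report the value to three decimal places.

2.407

Proportion female at birth = 100 / (100 + 103) = 0.49261.
Each age group contributes 5 × ASFR × survival:
  15–19: 5 × 98.0/1000 × 0.950 = 0.46550
  20–24: 5 × 270.5/1000 × 0.947 = 1.28082
  25–29: 5 × 363.3/1000 × 0.929 = 1.68753
  30–34: 5 × 229.5/1000 × 0.926 = 1.06259
  35–39: 5 × 72.0/1000 × 0.916 = 0.32976
  40–44: 5 × 12.3/1000 × 0.908 = 0.05584
  45–49: 5 × 0.8/1000 × 0.895 = 0.00358
Sum = 4.88562
NRR = 0.49261 × 4.88562 = 2.40671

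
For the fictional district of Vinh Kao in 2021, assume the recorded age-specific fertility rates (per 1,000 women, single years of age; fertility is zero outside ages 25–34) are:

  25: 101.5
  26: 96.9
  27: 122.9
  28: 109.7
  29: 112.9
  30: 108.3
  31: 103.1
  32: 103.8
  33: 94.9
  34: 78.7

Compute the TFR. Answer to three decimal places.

1.033

Sum of ASFRs = 101.5 + 96.9 + 122.9 + 109.7 + 112.9 + 108.3 + 103.1 + 103.8 + 94.9 + 78.7 = 1032.7
TFR = 1032.7 / 1000 = 1.0327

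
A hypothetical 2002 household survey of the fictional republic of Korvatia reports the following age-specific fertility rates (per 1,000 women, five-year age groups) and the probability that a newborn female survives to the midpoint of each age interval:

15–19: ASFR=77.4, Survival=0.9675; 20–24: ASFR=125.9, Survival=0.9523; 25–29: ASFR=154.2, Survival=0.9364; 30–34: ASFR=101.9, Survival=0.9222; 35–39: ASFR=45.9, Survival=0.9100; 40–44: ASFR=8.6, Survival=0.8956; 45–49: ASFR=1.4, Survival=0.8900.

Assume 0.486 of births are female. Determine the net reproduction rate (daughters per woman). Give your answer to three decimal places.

1.176

Proportion female at birth = 0.486.
Per-age-group product (5 × ASFR × survival probability):
  15–19: 5 × 77.4/1000 × 0.9675 = 0.37442
  20–24: 5 × 125.9/1000 × 0.9523 = 0.59947
  25–29: 5 × 154.2/1000 × 0.9364 = 0.72196
  30–34: 5 × 101.9/1000 × 0.9222 = 0.46986
  35–39: 5 × 45.9/1000 × 0.9100 = 0.20885
  40–44: 5 × 8.6/1000 × 0.8956 = 0.03851
  45–49: 5 × 1.4/1000 × 0.8900 = 0.00623
Sum = 2.41930
NRR = 0.486 × 2.41930 = 1.17578
NRR > 1, so each generation more than replaces itself.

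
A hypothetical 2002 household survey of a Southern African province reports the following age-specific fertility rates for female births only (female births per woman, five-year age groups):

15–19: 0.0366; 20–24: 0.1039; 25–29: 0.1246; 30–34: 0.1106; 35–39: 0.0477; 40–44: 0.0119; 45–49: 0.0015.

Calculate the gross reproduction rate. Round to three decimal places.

Sum of female ASFRs = 0.0366 + 0.1039 + 0.1246 + 0.1106 + 0.0477 + 0.0119 + 0.0015 = 0.4368
GRR = 5 × 0.4368 = 2.184

2.184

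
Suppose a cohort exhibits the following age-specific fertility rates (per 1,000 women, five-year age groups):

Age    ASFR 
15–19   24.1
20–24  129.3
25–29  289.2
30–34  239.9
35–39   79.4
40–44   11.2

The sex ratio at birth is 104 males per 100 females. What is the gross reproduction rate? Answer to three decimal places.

1.895

Proportion female at birth = 100 / (100 + 104) = 0.49020.
Sum of ASFRs = 24.1 + 129.3 + 289.2 + 239.9 + 79.4 + 11.2 = 773.1
TFR = 5 × 773.1 / 1000 = 3.8655
GRR = 0.49020 × 3.8655 = 1.89487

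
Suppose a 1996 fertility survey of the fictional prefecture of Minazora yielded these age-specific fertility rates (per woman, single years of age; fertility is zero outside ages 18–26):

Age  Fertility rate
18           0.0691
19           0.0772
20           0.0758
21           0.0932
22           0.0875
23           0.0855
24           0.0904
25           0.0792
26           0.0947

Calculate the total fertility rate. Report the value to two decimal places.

Sum of ASFRs = 0.0691 + 0.0772 + 0.0758 + 0.0932 + 0.0875 + 0.0855 + 0.0904 + 0.0792 + 0.0947 = 0.7526
TFR = 0.7526

0.75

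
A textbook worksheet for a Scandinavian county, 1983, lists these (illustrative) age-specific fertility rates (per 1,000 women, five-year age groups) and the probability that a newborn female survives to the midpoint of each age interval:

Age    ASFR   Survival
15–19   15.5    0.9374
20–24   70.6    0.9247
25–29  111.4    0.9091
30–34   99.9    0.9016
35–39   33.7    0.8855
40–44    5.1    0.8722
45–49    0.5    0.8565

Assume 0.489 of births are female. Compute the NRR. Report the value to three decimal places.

Proportion female at birth = 0.489.
Per-age-group product (5 × ASFR × survival probability):
  15–19: 5 × 15.5/1000 × 0.9374 = 0.07265
  20–24: 5 × 70.6/1000 × 0.9247 = 0.32642
  25–29: 5 × 111.4/1000 × 0.9091 = 0.50637
  30–34: 5 × 99.9/1000 × 0.9016 = 0.45035
  35–39: 5 × 33.7/1000 × 0.8855 = 0.14921
  40–44: 5 × 5.1/1000 × 0.8722 = 0.02224
  45–49: 5 × 0.5/1000 × 0.8565 = 0.00214
Sum = 1.52938
NRR = 0.489 × 1.52938 = 0.74787

0.748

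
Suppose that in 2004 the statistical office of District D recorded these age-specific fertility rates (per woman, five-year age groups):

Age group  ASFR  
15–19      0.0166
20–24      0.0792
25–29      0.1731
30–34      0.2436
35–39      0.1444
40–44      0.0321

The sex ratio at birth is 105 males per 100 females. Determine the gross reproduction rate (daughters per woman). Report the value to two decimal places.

1.68

Proportion female at birth = 100 / (100 + 105) = 0.48780.
Sum of ASFRs = 0.0166 + 0.0792 + 0.1731 + 0.2436 + 0.1444 + 0.0321 = 0.6890
TFR = 5 × 0.6890 = 3.445
GRR = 0.48780 × 3.445 = 1.68047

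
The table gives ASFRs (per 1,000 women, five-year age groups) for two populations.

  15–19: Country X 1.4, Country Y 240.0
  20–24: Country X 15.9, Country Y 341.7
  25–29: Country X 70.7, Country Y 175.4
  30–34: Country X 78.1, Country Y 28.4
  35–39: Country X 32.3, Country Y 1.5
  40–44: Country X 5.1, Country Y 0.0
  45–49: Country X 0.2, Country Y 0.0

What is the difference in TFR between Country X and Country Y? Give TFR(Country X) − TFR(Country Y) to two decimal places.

Country X:
  Sum of ASFRs = 1.4 + 15.9 + 70.7 + 78.1 + 32.3 + 5.1 + 0.2 = 203.7
  TFR = 5 × 203.7 / 1000 = 1.0185
Country Y:
  Sum of ASFRs = 240.0 + 341.7 + 175.4 + 28.4 + 1.5 + 0.0 + 0.0 = 787.0
  TFR = 5 × 787.0 / 1000 = 3.935
Difference = 1.0185 − 3.935 = -2.9165

-2.92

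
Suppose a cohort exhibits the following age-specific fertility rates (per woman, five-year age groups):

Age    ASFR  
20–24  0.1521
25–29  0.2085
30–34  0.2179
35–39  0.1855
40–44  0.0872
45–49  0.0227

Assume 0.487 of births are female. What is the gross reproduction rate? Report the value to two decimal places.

2.13

Proportion female at birth = 0.487.
Sum of ASFRs = 0.1521 + 0.2085 + 0.2179 + 0.1855 + 0.0872 + 0.0227 = 0.8739
TFR = 5 × 0.8739 = 4.3695
GRR = 0.487 × 4.3695 = 2.12795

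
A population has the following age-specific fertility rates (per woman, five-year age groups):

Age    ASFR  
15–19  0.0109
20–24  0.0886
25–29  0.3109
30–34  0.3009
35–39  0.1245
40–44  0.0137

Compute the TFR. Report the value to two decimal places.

4.25

Sum of ASFRs = 0.0109 + 0.0886 + 0.3109 + 0.3009 + 0.1245 + 0.0137 = 0.8495
TFR = 5 × 0.8495 = 4.2475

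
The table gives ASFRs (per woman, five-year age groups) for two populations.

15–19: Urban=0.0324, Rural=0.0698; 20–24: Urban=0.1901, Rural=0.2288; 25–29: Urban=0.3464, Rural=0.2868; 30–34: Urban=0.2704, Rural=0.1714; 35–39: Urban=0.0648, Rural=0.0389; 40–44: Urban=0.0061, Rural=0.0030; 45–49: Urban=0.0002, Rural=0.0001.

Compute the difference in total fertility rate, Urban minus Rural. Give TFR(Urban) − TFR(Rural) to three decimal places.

0.558

Urban:
  Sum of ASFRs = 0.0324 + 0.1901 + 0.3464 + 0.2704 + 0.0648 + 0.0061 + 0.0002 = 0.9104
  TFR = 5 × 0.9104 = 4.552
Rural:
  Sum of ASFRs = 0.0698 + 0.2288 + 0.2868 + 0.1714 + 0.0389 + 0.0030 + 0.0001 = 0.7988
  TFR = 5 × 0.7988 = 3.994
Difference = 4.552 − 3.994 = 0.558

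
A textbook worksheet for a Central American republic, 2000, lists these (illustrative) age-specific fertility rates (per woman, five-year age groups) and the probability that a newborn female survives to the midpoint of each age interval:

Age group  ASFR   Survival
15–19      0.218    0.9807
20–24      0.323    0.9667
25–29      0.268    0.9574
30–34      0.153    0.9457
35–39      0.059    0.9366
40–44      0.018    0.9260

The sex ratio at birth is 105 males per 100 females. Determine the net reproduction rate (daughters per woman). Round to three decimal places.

Proportion female at birth = 100 / (100 + 105) = 0.48780.
Survival-weighted fertility by age (5·fₓ·Sₓ):
  15–19: 5 × 0.218 × 0.9807 = 1.06896
  20–24: 5 × 0.323 × 0.9667 = 1.56122
  25–29: 5 × 0.268 × 0.9574 = 1.28292
  30–34: 5 × 0.153 × 0.9457 = 0.72346
  35–39: 5 × 0.059 × 0.9366 = 0.27630
  40–44: 5 × 0.018 × 0.9260 = 0.08334
Sum = 4.99620
NRR = 0.48780 × 4.99620 = 2.43715

2.437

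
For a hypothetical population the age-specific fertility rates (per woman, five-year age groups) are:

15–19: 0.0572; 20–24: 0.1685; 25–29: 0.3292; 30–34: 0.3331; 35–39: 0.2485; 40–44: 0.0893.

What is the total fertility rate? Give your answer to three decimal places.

Sum of ASFRs = 0.0572 + 0.1685 + 0.3292 + 0.3331 + 0.2485 + 0.0893 = 1.2258
TFR = 5 × 1.2258 = 6.129

6.129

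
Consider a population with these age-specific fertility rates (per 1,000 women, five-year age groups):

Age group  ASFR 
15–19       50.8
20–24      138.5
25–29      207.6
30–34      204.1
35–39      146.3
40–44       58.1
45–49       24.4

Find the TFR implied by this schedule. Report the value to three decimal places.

4.149

Sum of ASFRs = 50.8 + 138.5 + 207.6 + 204.1 + 146.3 + 58.1 + 24.4 = 829.8
TFR = 5 × 829.8 / 1000 = 4.149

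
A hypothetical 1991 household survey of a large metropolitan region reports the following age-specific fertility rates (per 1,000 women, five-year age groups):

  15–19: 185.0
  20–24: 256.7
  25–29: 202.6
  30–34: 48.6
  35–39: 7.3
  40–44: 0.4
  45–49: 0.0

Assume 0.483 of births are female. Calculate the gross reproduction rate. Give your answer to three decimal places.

Proportion female at birth = 0.483.
Sum of ASFRs = 185.0 + 256.7 + 202.6 + 48.6 + 7.3 + 0.4 + 0.0 = 700.6
TFR = 5 × 700.6 / 1000 = 3.503
GRR = 0.483 × 3.503 = 1.69195

1.692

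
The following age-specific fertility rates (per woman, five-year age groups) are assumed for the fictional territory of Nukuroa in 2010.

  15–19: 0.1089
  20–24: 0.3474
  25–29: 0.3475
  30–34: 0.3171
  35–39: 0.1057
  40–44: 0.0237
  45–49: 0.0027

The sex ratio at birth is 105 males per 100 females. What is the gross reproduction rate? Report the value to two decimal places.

3.06

Proportion female at birth = 100 / (100 + 105) = 0.48780.
Sum of ASFRs = 0.1089 + 0.3474 + 0.3475 + 0.3171 + 0.1057 + 0.0237 + 0.0027 = 1.2530
TFR = 5 × 1.2530 = 6.265
GRR = 0.48780 × 6.265 = 3.05607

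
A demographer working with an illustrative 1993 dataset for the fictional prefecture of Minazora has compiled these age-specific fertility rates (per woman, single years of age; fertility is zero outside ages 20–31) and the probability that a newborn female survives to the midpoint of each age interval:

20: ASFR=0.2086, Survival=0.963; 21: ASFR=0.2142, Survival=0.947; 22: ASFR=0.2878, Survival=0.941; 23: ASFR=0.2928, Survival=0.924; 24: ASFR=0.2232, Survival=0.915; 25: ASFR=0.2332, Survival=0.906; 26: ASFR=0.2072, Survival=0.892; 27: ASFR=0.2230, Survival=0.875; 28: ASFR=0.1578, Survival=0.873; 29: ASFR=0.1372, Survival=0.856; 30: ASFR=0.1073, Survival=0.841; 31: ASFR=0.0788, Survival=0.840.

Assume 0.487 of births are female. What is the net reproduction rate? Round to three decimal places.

Proportion female at birth = 0.487.
Each age group contributes 1 × ASFR × survival:
  20: 1 × 0.2086 × 0.963 = 0.20088
  21: 1 × 0.2142 × 0.947 = 0.20285
  22: 1 × 0.2878 × 0.941 = 0.27082
  23: 1 × 0.2928 × 0.924 = 0.27055
  24: 1 × 0.2232 × 0.915 = 0.20423
  25: 1 × 0.2332 × 0.906 = 0.21128
  26: 1 × 0.2072 × 0.892 = 0.18482
  27: 1 × 0.2230 × 0.875 = 0.19513
  28: 1 × 0.1578 × 0.873 = 0.13776
  29: 1 × 0.1372 × 0.856 = 0.11744
  30: 1 × 0.1073 × 0.841 = 0.09024
  31: 1 × 0.0788 × 0.840 = 0.06619
Sum = 2.15219
NRR = 0.487 × 2.15219 = 1.04812
An NRR exceeding 1 indicates intrinsic growth under these rates.

1.048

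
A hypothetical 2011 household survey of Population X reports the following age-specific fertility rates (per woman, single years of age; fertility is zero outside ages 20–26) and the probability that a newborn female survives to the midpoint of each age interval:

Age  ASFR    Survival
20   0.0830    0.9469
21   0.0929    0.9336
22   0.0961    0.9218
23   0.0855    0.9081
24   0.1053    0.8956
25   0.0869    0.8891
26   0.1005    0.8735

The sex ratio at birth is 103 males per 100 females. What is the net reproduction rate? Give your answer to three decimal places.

Proportion female at birth = 100 / (100 + 103) = 0.49261.
Per-age-group product (1 × ASFR × survival probability):
  20: 1 × 0.0830 × 0.9469 = 0.07859
  21: 1 × 0.0929 × 0.9336 = 0.08673
  22: 1 × 0.0961 × 0.9218 = 0.08858
  23: 1 × 0.0855 × 0.9081 = 0.07764
  24: 1 × 0.1053 × 0.8956 = 0.09431
  25: 1 × 0.0869 × 0.8891 = 0.07726
  26: 1 × 0.1005 × 0.8735 = 0.08779
Sum = 0.59090
NRR = 0.49261 × 0.59090 = 0.29108
NRR < 1, so the cohort does not fully replace itself.

0.291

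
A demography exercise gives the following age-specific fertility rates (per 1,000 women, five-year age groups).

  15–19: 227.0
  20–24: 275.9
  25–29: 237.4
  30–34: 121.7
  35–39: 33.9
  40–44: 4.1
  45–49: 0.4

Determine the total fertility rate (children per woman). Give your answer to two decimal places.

4.50

Sum of ASFRs = 227.0 + 275.9 + 237.4 + 121.7 + 33.9 + 4.1 + 0.4 = 900.4
TFR = 5 × 900.4 / 1000 = 4.502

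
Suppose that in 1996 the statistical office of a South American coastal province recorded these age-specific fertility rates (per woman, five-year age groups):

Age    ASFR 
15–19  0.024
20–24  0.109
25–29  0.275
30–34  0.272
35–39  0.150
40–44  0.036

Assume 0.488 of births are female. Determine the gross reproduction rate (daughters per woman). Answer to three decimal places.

Proportion female at birth = 0.488.
Sum of ASFRs = 0.024 + 0.109 + 0.275 + 0.272 + 0.150 + 0.036 = 0.866
TFR = 5 × 0.866 = 4.33
GRR = 0.488 × 4.33 = 2.11304

2.113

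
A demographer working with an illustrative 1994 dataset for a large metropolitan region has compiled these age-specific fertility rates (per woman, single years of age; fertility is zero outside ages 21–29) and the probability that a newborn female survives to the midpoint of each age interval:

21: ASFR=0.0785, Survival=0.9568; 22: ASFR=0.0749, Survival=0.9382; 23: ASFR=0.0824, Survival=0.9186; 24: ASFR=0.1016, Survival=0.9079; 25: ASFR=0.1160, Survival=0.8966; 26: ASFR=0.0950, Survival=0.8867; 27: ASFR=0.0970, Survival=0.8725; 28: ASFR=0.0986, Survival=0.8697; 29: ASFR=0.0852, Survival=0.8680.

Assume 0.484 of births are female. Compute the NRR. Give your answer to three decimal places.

Proportion female at birth = 0.484.
Each age group contributes 1 × ASFR × survival:
  21: 1 × 0.0785 × 0.9568 = 0.07511
  22: 1 × 0.0749 × 0.9382 = 0.07027
  23: 1 × 0.0824 × 0.9186 = 0.07569
  24: 1 × 0.1016 × 0.9079 = 0.09224
  25: 1 × 0.1160 × 0.8966 = 0.10401
  26: 1 × 0.0950 × 0.8867 = 0.08424
  27: 1 × 0.0970 × 0.8725 = 0.08463
  28: 1 × 0.0986 × 0.8697 = 0.08575
  29: 1 × 0.0852 × 0.8680 = 0.07395
Sum = 0.74589
NRR = 0.484 × 0.74589 = 0.36101
NRR < 1, so the cohort does not fully replace itself.

0.361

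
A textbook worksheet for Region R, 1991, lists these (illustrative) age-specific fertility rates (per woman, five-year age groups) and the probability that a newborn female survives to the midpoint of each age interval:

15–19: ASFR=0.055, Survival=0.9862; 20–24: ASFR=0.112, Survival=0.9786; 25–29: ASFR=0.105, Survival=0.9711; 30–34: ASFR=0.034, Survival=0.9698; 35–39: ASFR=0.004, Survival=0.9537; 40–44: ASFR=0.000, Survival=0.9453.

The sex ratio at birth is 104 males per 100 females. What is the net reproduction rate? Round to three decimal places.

0.742

Proportion female at birth = 100 / (100 + 104) = 0.49020.
Weighting each age-specific rate by interval width and survival:
  15–19: 5 × 0.055 × 0.9862 = 0.27121
  20–24: 5 × 0.112 × 0.9786 = 0.54802
  25–29: 5 × 0.105 × 0.9711 = 0.50983
  30–34: 5 × 0.034 × 0.9698 = 0.16487
  35–39: 5 × 0.004 × 0.9537 = 0.01907
  40–44: 5 × 0.000 × 0.9453 = 0.00000
Sum = 1.51300
NRR = 0.49020 × 1.51300 = 0.74167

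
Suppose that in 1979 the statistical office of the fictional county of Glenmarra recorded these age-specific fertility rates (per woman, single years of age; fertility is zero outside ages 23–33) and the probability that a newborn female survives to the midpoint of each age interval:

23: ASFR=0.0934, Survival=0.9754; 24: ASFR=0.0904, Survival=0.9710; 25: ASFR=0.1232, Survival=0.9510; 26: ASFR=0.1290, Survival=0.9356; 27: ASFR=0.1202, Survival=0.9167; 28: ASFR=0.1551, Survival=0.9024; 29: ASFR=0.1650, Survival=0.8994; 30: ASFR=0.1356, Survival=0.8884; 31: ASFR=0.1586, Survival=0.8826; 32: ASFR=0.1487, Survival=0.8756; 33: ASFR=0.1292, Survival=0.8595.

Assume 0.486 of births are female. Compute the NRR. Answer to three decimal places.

0.640

Proportion female at birth = 0.486.
Survival-weighted fertility by age (1·fₓ·Sₓ):
  23: 1 × 0.0934 × 0.9754 = 0.09110
  24: 1 × 0.0904 × 0.9710 = 0.08778
  25: 1 × 0.1232 × 0.9510 = 0.11716
  26: 1 × 0.1290 × 0.9356 = 0.12069
  27: 1 × 0.1202 × 0.9167 = 0.11019
  28: 1 × 0.1551 × 0.9024 = 0.13996
  29: 1 × 0.1650 × 0.8994 = 0.14840
  30: 1 × 0.1356 × 0.8884 = 0.12047
  31: 1 × 0.1586 × 0.8826 = 0.13998
  32: 1 × 0.1487 × 0.8756 = 0.13020
  33: 1 × 0.1292 × 0.8595 = 0.11105
Sum = 1.31698
NRR = 0.486 × 1.31698 = 0.64005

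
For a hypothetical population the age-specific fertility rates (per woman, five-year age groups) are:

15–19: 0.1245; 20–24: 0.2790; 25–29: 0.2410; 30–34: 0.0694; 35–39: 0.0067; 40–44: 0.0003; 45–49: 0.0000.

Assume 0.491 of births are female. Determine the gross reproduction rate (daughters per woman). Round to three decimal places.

Proportion female at birth = 0.491.
Sum of ASFRs = 0.1245 + 0.2790 + 0.2410 + 0.0694 + 0.0067 + 0.0003 + 0.0000 = 0.7209
TFR = 5 × 0.7209 = 3.6045
GRR = 0.491 × 3.6045 = 1.76981

1.770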